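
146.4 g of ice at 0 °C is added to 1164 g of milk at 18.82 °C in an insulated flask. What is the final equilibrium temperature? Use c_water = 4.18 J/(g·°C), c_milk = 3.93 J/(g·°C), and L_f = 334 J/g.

T_f ≈ 7.2 °C

Conservation of energy gives ΣQ = 0:
fusion: m_ice L_f = 146.4·334 = 48898
  warm the meltwater: 611.95 T
  milk cools: 1164·3.93·(T − 18.82) = 4574.5(T − 18.82)
5186.5 T = 86092 − 48898 = 37195
T ≈ 7.17 °C — above 0 °C, consistent with complete melting.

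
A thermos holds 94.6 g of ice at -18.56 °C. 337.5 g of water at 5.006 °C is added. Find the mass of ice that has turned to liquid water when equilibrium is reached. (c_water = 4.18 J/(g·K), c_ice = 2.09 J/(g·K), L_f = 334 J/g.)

m_melted ≈ 10.2 g

Heat available from the water dropping to 0 °C: 337.5×4.18×5.006 = 7062.2 J.
Of that, 94.6×2.09×18.56 = 3669.6 J goes to bring the ice to 0 °C, leaving 3392.6 J.
Melting all 94.6 g of ice would need 94.6×334 = 31596 J.
3392.6 J < 31596 J, so only part of the ice melts and the system sits at 0 °C.
m_melted×334 = 3392.6  ⇒  m_melted ≈ 10.16 g.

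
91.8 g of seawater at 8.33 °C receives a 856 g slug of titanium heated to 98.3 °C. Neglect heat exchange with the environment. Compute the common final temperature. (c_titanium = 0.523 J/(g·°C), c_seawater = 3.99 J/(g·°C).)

Setting the total heat transfer to zero:
856*0.523*(T − 98.3) + 91.8*3.99*(T − 8.33) = 0
(447.69 + 366.28) T = 447.69*98.3 + 366.28*8.33
T = 47059 / 813.97 = 57.8 °C

T_f ≈ 57.8 °C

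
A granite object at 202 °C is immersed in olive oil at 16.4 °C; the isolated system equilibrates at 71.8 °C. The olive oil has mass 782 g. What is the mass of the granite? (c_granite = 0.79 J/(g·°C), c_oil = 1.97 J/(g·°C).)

m ≈ 830 g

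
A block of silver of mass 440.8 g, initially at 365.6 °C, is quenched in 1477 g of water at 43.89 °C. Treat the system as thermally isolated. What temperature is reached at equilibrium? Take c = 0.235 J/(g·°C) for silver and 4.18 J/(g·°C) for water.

T_f ≈ 49.2 °C

With ΣQ=0 the equilibrium temperature is the m·c-weighted mean:
T_f = (103.59*365.6 + 6173.9*43.89) / (103.59 + 6173.9)
    = 308842 / 6277.4 ≈ 49.20 °C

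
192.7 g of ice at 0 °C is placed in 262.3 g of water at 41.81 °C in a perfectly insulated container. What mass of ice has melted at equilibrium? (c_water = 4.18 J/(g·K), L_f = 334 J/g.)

m_melted ≈ 137 g

Heat available from the water dropping to 0 °C: 262.3×4.18×41.81 = 45841 J.
Melting all 192.7 g of ice would need 192.7×334 = 64362 J.
Since 45841 < 64362 J, not all the ice melts; equilibrium is at 0 °C.
m_melted×334 = 45841  ⇒  m_melted ≈ 137.2 g.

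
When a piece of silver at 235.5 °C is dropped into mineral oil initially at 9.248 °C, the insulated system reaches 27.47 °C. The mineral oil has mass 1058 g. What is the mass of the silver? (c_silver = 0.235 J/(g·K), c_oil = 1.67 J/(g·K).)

m ≈ 659 g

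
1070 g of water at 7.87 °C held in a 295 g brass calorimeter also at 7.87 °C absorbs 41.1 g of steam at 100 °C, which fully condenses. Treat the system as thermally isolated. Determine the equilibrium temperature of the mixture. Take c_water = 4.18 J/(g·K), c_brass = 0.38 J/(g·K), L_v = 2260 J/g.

T_f ≈ 30.7 °C

Energy conservation, ΣQ = 0:
condense steam: −41.1·2260 = −92886
  condensed water 100 °C→T: 171.8(T − 100)
  original water: 4472.6(T − 7.87)
  brass cup: 295·0.38·(T − 7.87) = 112.1(T − 7.87)
4756.5 T = 92886 + 17180 + 36082 = 146147
T ≈ 30.73 °C (< 100 °C, so full condensation is consistent).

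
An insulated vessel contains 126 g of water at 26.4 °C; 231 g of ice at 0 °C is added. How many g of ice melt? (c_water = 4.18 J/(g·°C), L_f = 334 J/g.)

Cooling the water to 0 °C releases 126×4.18×26.4 = 13904 J.
Fully melting the ice requires m_ice L_f = 231×334 = 77154 J.
That's not enough to melt it all — equilibrium is at 0 °C with ice remaining.
Mass melted = 13904/334 ≈ 41.63 g.

m_melted ≈ 41.6 g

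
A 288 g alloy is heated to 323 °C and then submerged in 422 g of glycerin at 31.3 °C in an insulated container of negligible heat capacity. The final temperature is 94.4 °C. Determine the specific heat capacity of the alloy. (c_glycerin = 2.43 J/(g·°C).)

c ≈ 0.983 J/(g·°C)

Conservation of energy gives ΣQ = 0:
288×c×(94.4 − 323) + 422×2.43×(94.4 − 31.3) = 0
-65837 c = -64707
c = -64707/-65837 ≈ 0.9828 J/(g·°C)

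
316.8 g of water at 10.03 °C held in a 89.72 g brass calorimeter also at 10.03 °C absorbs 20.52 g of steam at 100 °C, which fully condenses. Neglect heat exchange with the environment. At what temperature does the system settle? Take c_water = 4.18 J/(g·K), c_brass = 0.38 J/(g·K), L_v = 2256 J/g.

Setting the total heat transfer to zero:
steam→water at 100 °C releases m L_v = 20.52·2256 = 46293; condensate cools 100→T: 20.52·4.18·(T − 100) = 85.77(T − 100); original water: 1324.2(T − 10.03); cup: 34.09(T − 10.03)
1444.1 T = 46293 + 8577.4 + 13624 = 68494
T ≈ 47.43 °C — below 100 °C, confirming all the steam condensed.

T_f ≈ 47.4 °C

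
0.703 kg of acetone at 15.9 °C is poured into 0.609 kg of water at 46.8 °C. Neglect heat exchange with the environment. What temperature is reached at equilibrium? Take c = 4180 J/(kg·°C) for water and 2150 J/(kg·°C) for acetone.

T_f ≈ 35.3 °C

|Q_water| = |Q_acetone|:
0.609·4180·(46.8 − T) = 0.703·2150·(T − 15.9)
2545.6(46.8 − T) = 1511.4(T − 15.9)
4057.1 T = 143167  ⇒  T ≈ 35.29 °C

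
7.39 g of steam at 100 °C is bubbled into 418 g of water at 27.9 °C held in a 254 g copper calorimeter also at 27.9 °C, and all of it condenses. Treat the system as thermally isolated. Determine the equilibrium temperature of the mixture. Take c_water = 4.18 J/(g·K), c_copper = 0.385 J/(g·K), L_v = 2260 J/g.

Let T be the final temperature. ΣQ_i = 0:
steam→water at 100 °C releases m L_v = 7.39×2260 = 16701; condensed water 100 °C→T: 30.89(T − 100); water warms: 418×4.18×(T − 27.9) = 1747.2(T − 27.9); cup: 97.79(T − 27.9)
1875.9 T = 16701 + 3089 + 51476 = 71267
T ≈ 37.99 °C — below 100 °C, confirming all the steam condensed.

T_f ≈ 38.0 °C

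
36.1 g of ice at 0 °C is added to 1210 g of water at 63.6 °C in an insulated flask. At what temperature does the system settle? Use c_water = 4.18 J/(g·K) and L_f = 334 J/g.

T_f ≈ 59.4 °C

Taking heat into each body as positive, Σ m c ΔT = 0:
fusion: m_ice L_f = 36.1·334 = 12057
  warm the meltwater: 150.9 T
  water: 5057.8(T − 63.6)
5208.7 T = 321676 − 12057 = 309619
T ≈ 59.44 °C. Since T > 0 °C, the all-ice-melts assumption holds.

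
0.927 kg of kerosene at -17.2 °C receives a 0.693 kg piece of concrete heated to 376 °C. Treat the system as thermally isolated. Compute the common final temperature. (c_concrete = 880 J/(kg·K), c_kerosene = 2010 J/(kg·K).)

T_f is the heat-capacity-weighted average of the initial temperatures:
T_f = (609.84×376 + 1863.3×(-17.2)) / (609.84 + 1863.3)
    = 197252 / 2473.1 ≈ 79.76 °C

T_f ≈ 79.8 °C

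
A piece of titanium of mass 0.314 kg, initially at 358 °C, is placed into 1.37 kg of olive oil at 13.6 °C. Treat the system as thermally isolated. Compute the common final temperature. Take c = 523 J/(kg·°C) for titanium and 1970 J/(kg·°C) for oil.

T_f ≈ 33.4 °C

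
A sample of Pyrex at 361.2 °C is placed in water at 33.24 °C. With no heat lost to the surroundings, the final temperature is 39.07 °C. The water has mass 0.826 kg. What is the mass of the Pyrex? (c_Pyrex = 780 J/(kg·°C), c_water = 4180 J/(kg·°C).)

m ≈ 0.0801 kg

Net heat exchanged in the isolated system is zero:
m·780·(39.07 − 361.2) + 0.826·4180·(39.07 − 33.24) = 0
-251261 m = -20129
m = -20129/-251261 ≈ 0.08011 kg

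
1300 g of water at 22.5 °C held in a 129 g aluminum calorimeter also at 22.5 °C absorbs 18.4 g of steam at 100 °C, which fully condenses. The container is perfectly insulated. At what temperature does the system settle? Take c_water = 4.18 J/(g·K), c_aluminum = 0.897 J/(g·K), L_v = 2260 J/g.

T_f ≈ 30.9 °C

Conservation of energy gives ΣQ = 0:
condense steam: −18.4·2260 = −41584; condensate cools 100→T: 18.4·4.18·(T − 100) = 76.91(T − 100); water warms: 1300·4.18·(T − 22.5) = 5434(T − 22.5); cup: 115.71(T − 22.5)
5626.6 T = 41584 + 7691.2 + 124869 = 174144
T ≈ 30.95 °C — below 100 °C, confirming all the steam condensed.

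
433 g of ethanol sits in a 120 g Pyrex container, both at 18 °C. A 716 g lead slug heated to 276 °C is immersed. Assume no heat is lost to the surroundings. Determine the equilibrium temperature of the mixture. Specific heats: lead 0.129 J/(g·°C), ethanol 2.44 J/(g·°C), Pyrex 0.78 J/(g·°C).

Let T be the final temperature. ΣQ_i = 0:
716·0.129·(T − 276) + 433·2.44·(T − 18) + 120·0.78·(T − 18) = 0
1242.5 T = 46195
T ≈ 37.18 °C

T_f ≈ 37.2 °C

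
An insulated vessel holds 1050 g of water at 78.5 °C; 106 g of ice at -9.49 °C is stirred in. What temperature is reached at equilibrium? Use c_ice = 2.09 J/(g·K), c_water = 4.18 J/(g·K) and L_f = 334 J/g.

T_f ≈ 63.5 °C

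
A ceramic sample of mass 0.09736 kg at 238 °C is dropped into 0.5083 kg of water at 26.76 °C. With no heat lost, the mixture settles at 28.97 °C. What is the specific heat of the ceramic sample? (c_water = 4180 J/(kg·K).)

c ≈ 231 J/(kg·K)

m_s c (T_s − T_f) = m_water c_water (T_f − T_0):
0.09736·c·(238 − 28.97) = 0.5083·4180·(28.97 − 26.76)
20.35 c = 4695.6  ⇒  c ≈ 230.7 J/(kg·K)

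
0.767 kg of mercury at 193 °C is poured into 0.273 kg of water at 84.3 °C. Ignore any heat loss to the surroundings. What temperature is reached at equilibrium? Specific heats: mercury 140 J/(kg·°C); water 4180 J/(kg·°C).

T_f is the heat-capacity-weighted average of the initial temperatures:
T_f = (107.38*193 + 1141.1*84.3) / (107.38 + 1141.1)
    = 116922 / 1248.5 ≈ 93.65 °C

T_f ≈ 93.6 °C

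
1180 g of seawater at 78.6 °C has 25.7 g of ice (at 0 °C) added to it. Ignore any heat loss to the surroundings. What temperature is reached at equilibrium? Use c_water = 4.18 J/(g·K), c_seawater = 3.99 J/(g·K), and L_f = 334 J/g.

T_f ≈ 75.1 °C

Energy conservation, ΣQ = 0:
fusion: m_ice L_f = 25.7×334 = 8583.8
  meltwater 0→T: 25.7×4.18×T = 107.43 T
  seawater cools: 1180×3.99×(T − 78.6) = 4708.2(T − 78.6)
4815.6 T = 370065 − 8583.8 = 361481
T ≈ 75.06 °C — above 0 °C, consistent with complete melting.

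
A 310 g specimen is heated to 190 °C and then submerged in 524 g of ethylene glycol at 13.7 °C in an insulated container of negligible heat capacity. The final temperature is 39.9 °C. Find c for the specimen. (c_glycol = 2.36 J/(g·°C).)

c ≈ 0.696 J/(g·°C)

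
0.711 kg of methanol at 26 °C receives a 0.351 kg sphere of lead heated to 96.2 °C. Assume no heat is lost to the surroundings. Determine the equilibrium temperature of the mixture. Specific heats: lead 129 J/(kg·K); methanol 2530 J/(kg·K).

T_f ≈ 27.7 °C

T_f = Σ m_i c_i T_i / Σ m_i c_i:
T_f = (45.28*96.2 + 1798.8*26) / (45.28 + 1798.8)
    = 51125 / 1844.1 ≈ 27.72 °C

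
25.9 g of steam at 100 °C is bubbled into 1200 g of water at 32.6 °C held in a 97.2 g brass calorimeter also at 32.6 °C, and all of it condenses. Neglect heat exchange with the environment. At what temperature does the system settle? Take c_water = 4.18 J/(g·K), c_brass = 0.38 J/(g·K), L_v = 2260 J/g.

Let T be the final temperature. ΣQ_i = 0:
steam→water at 100 °C releases m L_v = 25.9×2260 = 58534
  condensed water 100 °C→T: 108.26(T − 100)
  water warms: 1200×4.18×(T − 32.6) = 5016(T − 32.6)
  brass cup: 97.2×0.38×(T − 32.6) = 36.94(T − 32.6)
5161.2 T = 58534 + 10826 + 164726 = 234086
T ≈ 45.35 °C (< 100 °C, so full condensation is consistent).

T_f ≈ 45.4 °C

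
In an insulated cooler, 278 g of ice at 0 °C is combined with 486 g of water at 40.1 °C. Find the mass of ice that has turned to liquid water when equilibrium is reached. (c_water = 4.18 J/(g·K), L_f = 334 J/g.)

m_melted ≈ 244 g

Cooling the water to 0 °C releases 486·4.18·40.1 = 81462 J.
To melt every bit of ice: 278·334 = 92852 J.
81462 J < 92852 J, so only part of the ice melts and the system sits at 0 °C.
Mass melted = 81462/334 ≈ 243.9 g.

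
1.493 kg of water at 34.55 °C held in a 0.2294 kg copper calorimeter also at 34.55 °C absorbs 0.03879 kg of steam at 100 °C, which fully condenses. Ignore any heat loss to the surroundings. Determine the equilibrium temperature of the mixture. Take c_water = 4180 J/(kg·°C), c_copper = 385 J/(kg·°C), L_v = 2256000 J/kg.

T_f ≈ 49.7 °C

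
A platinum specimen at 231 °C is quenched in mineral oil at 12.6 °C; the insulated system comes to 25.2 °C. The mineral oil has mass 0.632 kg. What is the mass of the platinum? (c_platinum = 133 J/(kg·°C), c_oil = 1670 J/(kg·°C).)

m ≈ 0.486 kg

|Q_platinum| = |Q_oil|:
m×133×(231 − 25.2) = 0.632×1670×(25.2 − 12.6)
27371 m = 13299  ⇒  m ≈ 0.4859 kg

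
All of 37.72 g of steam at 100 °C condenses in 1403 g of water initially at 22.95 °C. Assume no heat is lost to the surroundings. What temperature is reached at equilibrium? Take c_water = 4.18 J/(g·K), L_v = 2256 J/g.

Taking heat into each body as positive, Σ m c ΔT = 0:
latent heat released on condensation: 37.72·2256 = 85096
  condensate cools 100→T: 37.72·4.18·(T − 100) = 157.67(T − 100)
  original water: 5864.5(T − 22.95)
6022.2 T = 85096 + 15767 + 134591 = 235454
T ≈ 39.10 °C, under the boiling point, so the assumption holds.

T_f ≈ 39.1 °C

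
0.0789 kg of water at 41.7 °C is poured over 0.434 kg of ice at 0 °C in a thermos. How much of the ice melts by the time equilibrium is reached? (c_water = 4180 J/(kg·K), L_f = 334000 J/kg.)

Water can give up m c ΔT = 0.0789·4180·41.7 = 13753 J before reaching 0 °C.
Fully melting the ice requires m_ice L_f = 0.434·334000 = 144956 J.
13753 J < 144956 J, so only part of the ice melts and the system sits at 0 °C.
m_melt = 13753 / L_f = 0.04118 kg.

m_melted ≈ 0.0412 kg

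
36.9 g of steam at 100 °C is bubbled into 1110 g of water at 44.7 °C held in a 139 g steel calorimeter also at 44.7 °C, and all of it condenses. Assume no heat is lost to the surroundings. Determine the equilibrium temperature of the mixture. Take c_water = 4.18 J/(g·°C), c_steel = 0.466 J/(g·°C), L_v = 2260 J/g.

T_f ≈ 63.6 °C

Energy balance with sensible and latent terms:
condense steam: −36.9×2260 = −83394; condensate cools 100→T: 36.9×4.18×(T − 100) = 154.24(T − 100); original water: 4639.8(T − 44.7); cup: 64.77(T − 44.7)
4858.8 T = 83394 + 15424 + 210294 = 309113
T ≈ 63.62 °C, under the boiling point, so the assumption holds.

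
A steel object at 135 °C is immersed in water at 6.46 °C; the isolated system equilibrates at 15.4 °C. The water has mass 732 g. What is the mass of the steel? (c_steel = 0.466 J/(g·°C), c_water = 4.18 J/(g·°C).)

m ≈ 491 g

Heat lost by the steel = heat gained by the water:
m·0.466·(135 − 15.4) = 732·4.18·(15.4 − 6.46)
55.73 m = 27354  ⇒  m ≈ 490.8 g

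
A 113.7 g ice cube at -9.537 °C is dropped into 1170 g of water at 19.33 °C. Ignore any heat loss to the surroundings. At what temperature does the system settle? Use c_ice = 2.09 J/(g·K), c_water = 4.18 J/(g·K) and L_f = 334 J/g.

T_f ≈ 10.1 °C

Heat gained plus heat lost sum to zero:
warm ice to 0 °C: 113.7·2.09·(0 − (-9.537)) = 2266.3
  fusion: m_ice L_f = 113.7·334 = 37976
  warm the meltwater: 475.27 T
  water cools: 1170·4.18·(T − 19.33) = 4890.6(T − 19.33)
5365.9 T = 94535 − 40242 = 54293
T ≈ 10.12 °C (positive, so assuming full melt was valid).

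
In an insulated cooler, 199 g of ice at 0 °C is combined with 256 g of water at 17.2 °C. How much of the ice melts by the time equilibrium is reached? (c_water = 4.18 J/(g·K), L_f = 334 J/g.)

m_melted ≈ 55.1 g

Cooling the water to 0 °C releases 256×4.18×17.2 = 18405 J.
To melt every bit of ice: 199×334 = 66466 J.
Since 18405 < 66466 J, not all the ice melts; equilibrium is at 0 °C.
Mass melted = 18405/334 ≈ 55.11 g.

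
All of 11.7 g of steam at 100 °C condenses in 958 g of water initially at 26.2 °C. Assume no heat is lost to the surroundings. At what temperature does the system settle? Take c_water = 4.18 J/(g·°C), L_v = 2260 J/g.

Setting the total heat transfer to zero:
latent heat released on condensation: 11.7×2260 = 26442
  condensed water 100 °C→T: 48.91(T − 100)
  water warms: 958×4.18×(T − 26.2) = 4004.4(T − 26.2)
4053.3 T = 26442 + 4890.6 + 104916 = 136249
T ≈ 33.61 °C (< 100 °C, so full condensation is consistent).

T_f ≈ 33.6 °C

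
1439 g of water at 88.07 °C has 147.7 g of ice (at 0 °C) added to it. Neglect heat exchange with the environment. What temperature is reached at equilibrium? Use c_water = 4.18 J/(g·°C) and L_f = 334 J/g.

Let T be the final temperature. ΣQ_i = 0:
latent heat to melt: 147.7·334 = 49332
  meltwater 0→T: 147.7·4.18·T = 617.39 T
  water cools: 1439·4.18·(T − 88.07) = 6015(T − 88.07)
6632.4 T = 529743 − 49332 = 480411
T ≈ 72.43 °C. Since T > 0 °C, the all-ice-melts assumption holds.

T_f ≈ 72.4 °C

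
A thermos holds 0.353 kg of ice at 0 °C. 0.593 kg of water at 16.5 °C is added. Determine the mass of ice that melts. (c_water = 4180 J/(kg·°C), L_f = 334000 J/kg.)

Cooling the water to 0 °C releases 0.593·4180·16.5 = 40899 J.
To melt every bit of ice: 0.353·334000 = 117902 J.
That's not enough to melt it all — equilibrium is at 0 °C with ice remaining.
Mass melted = 40899/334000 ≈ 0.1225 kg.

m_melted ≈ 0.122 kg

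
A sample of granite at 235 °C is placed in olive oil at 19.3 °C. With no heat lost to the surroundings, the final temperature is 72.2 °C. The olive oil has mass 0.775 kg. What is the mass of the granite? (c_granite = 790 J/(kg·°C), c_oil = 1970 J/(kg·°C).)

m ≈ 0.628 kg

Heat gained plus heat lost sum to zero:
m×790×(72.2 − 235) + 0.775×1970×(72.2 − 19.3) = 0
-128612 m = -80765
m = -80765/-128612 ≈ 0.628 kg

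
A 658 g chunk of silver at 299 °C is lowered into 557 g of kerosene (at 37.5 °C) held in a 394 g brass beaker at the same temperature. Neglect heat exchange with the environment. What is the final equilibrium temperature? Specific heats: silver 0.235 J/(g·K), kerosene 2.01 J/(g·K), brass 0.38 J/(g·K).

T_f ≈ 65.9 °C

Let T be the final temperature. ΣQ_i = 0:
658·0.235·(T − 299) + 557·2.01·(T − 37.5) + 394·0.38·(T − 37.5) = 0
154.63(T − 299) + 1119.6(T − 37.5) + 149.72(T − 37.5) = 0
1423.9 T = 93833
T = 93833 / 1423.9 = 65.9 °C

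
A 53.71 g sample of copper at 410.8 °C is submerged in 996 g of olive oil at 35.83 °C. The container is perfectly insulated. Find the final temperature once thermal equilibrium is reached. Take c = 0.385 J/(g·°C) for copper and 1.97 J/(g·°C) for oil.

Net heat exchanged in the isolated system is zero:
53.71·0.385·(T − 410.8) + 996·1.97·(T − 35.83) = 0
20.68(T − 410.8) + 1962.1(T − 35.83) = 0
(20.68 + 1962.1) T = 20.68·410.8 + 1962.1·35.83
T = 78797/1982.8 ≈ 39.74 °C

T_f ≈ 39.7 °C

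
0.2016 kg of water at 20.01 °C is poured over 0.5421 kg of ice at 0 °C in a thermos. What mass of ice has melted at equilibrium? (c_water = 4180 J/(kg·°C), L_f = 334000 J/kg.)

m_melted ≈ 0.0505 kg

Heat available from the water dropping to 0 °C: 0.2016×4180×20.01 = 16862 J.
To melt every bit of ice: 0.5421×334000 = 181061 J.
That's not enough to melt it all — equilibrium is at 0 °C with ice remaining.
Mass melted = 16862/334000 ≈ 0.05049 kg.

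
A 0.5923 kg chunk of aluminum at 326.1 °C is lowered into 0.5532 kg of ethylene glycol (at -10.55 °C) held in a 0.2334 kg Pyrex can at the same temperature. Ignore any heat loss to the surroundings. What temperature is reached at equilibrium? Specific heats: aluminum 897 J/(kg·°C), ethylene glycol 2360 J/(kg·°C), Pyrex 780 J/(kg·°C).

Net heat exchanged in the isolated system is zero:
0.5923×897×(T − 326.1) + 0.5532×2360×(T − (-10.55)) + 0.2334×780×(T − (-10.55)) = 0
2018.9 T = 157560
T = 157560 / 2018.9 = 78 °C

T_f ≈ 78.0 °C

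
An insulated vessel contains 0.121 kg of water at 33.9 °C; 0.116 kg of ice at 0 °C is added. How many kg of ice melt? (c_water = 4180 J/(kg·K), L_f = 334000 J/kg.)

m_melted ≈ 0.0513 kg

Heat available from the water dropping to 0 °C: 0.121·4180·33.9 = 17146 J.
To melt every bit of ice: 0.116·334000 = 38744 J.
That's not enough to melt it all — equilibrium is at 0 °C with ice remaining.
Mass melted = 17146/334000 ≈ 0.05134 kg.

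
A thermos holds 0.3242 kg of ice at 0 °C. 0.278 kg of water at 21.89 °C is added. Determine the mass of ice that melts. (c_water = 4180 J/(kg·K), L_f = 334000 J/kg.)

m_melted ≈ 0.0762 kg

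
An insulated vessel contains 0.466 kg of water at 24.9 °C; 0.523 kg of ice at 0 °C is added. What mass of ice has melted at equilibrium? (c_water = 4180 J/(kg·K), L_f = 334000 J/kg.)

m_melted ≈ 0.145 kg

Water can give up m c ΔT = 0.466·4180·24.9 = 48502 J before reaching 0 °C.
Fully melting the ice requires m_ice L_f = 0.523·334000 = 174682 J.
48502 J < 174682 J, so only part of the ice melts and the system sits at 0 °C.
m_melted·334000 = 48502  ⇒  m_melted ≈ 0.1452 kg.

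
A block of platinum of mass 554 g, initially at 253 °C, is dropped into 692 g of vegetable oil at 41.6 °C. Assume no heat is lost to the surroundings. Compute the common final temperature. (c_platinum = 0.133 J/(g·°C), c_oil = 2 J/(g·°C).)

Heat gained plus heat lost sum to zero:
554×0.133×(T − 253) + 692×2×(T − 41.6) = 0
1457.7 T = 76216
T = 76216 / 1457.7 = 52.3 °C

T_f ≈ 52.3 °C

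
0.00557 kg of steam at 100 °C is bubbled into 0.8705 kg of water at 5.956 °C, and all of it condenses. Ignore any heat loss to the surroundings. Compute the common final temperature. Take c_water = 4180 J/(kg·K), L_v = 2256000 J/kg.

T_f ≈ 10.0 °C

Sum of m c ΔT and latent-heat terms is zero:
latent heat released on condensation: 0.00557×2256000 = 12566; condensed water 100 °C→T: 23.28(T − 100); water warms: 0.8705×4180×(T − 5.956) = 3638.7(T − 5.956)
3662 T = 12566 + 2328.3 + 21672 = 36566
T ≈ 9.99 °C (< 100 °C, so full condensation is consistent).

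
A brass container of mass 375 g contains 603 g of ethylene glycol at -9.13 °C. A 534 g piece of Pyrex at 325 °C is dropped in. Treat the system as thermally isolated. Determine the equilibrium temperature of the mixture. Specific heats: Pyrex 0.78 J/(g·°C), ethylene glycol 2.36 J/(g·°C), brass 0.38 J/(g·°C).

Net heat exchanged in the isolated system is zero:
534*0.78*(T − 325) + 603*2.36*(T − (-9.13)) + 375*0.38*(T − (-9.13)) = 0
416.52(T − 325) + 1423.1(T − (-9.13)) + 142.5(T − (-9.13)) = 0
1982.1 T = 121075
T = 121075 / 1982.1 = 61.1 °C

T_f ≈ 61.1 °C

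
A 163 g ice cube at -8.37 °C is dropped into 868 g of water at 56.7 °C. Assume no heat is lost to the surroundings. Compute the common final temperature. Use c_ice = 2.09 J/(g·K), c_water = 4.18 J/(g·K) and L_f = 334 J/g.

T_f ≈ 34.4 °C

Energy conservation, ΣQ = 0:
warm ice to 0 °C: 163·2.09·(0 − (-8.37)) = 2851.4; latent heat to melt: 163·334 = 54442; meltwater 0→T: 163·4.18·T = 681.34 T; water: 3628.2(T − 56.7)
4309.6 T = 205721 − 57293 = 148428
T ≈ 34.44 °C. Since T > 0 °C, the all-ice-melts assumption holds.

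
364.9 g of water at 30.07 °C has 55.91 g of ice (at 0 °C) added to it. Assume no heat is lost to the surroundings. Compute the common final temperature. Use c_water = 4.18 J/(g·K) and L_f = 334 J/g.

T_f ≈ 15.5 °C

Heat gained plus heat lost sum to zero:
fusion: m_ice L_f = 55.91×334 = 18674; warm the meltwater: 233.7 T; water: 1525.3(T − 30.07)
1759 T = 45865 − 18674 = 27191
T ≈ 15.46 °C — above 0 °C, consistent with complete melting.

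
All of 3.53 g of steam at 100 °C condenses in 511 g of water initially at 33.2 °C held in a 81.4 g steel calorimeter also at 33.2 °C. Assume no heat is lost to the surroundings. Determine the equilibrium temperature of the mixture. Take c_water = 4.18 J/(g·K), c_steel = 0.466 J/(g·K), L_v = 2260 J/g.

Let T be the final temperature. ΣQ_i = 0:
latent heat released on condensation: 3.53·2260 = 7977.8
  condensed water 100 °C→T: 14.76(T − 100)
  water warms: 511·4.18·(T − 33.2) = 2136(T − 33.2)
  cup: 37.93(T − 33.2)
2188.7 T = 7977.8 + 1475.5 + 72174 = 81627
T ≈ 37.30 °C (< 100 °C, so full condensation is consistent).

T_f ≈ 37.3 °C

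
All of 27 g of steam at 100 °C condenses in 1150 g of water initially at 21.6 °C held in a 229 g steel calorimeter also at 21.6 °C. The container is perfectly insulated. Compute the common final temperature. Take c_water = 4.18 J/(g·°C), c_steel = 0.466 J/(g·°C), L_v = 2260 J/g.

Sum of m c ΔT and latent-heat terms is zero:
latent heat released on condensation: 27×2260 = 61020; condensate cools 100→T: 27×4.18×(T − 100) = 112.86(T − 100); original water: 4807(T − 21.6); steel cup: 229×0.466×(T − 21.6) = 106.71(T − 21.6)
5026.6 T = 61020 + 11286 + 106136 = 178442
T ≈ 35.50 °C (< 100 °C, so full condensation is consistent).

T_f ≈ 35.5 °C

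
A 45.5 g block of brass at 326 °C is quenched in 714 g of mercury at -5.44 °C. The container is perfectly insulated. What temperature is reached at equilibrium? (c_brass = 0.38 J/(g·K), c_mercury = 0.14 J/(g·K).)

T_f ≈ 43.4 °C

T_f = Σ m_i c_i T_i / Σ m_i c_i:
T_f = (17.29·326 + 99.96·(-5.44)) / (17.29 + 99.96)
    = 5092.8 / 117.25 ≈ 43.44 °C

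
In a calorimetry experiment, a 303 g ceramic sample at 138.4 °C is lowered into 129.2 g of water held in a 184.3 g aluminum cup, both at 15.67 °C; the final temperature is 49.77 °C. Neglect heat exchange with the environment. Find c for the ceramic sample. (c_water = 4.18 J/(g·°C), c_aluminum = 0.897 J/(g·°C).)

Conservation of energy gives ΣQ = 0:
303·c·(49.77 − 138.4) + 129.2·4.18·(49.77 − 15.67) + 184.3·0.897·(49.77 − 15.67) = 0
-26855 c = -24053
c = -24053/-26855 ≈ 0.8957 J/(g·°C)

c ≈ 0.896 J/(g·°C)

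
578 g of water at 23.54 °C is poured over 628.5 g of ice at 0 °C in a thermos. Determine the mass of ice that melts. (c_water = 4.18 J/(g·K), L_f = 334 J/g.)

Water can give up m c ΔT = 578×4.18×23.54 = 56874 J before reaching 0 °C.
To melt every bit of ice: 628.5×334 = 209919 J.
Since 56874 < 209919 J, not all the ice melts; equilibrium is at 0 °C.
Mass melted = 56874/334 ≈ 170.3 g.

m_melted ≈ 170 g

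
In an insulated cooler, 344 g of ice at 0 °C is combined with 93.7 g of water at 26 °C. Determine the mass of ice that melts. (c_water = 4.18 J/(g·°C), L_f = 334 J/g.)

m_melted ≈ 30.5 g

Heat available from the water dropping to 0 °C: 93.7×4.18×26 = 10183 J.
Melting all 344 g of ice would need 344×334 = 114896 J.
Since 10183 < 114896 J, not all the ice melts; equilibrium is at 0 °C.
m_melted×334 = 10183  ⇒  m_melted ≈ 30.49 g.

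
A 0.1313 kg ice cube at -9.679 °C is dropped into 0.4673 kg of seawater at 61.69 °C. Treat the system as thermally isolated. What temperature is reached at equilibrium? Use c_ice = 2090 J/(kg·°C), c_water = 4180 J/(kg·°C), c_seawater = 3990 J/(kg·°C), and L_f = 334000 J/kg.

T_f ≈ 28.4 °C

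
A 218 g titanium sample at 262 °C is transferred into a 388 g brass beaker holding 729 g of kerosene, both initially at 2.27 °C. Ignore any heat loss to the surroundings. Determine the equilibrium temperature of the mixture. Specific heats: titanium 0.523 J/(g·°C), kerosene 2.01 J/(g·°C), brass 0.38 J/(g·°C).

T_f ≈ 19.4 °C

Setting the total heat transfer to zero:
218·0.523·(T − 262) + 729·2.01·(T − 2.27) + 388·0.38·(T − 2.27) = 0
(114.01 + 1465.3 + 147.44) T = 114.01·262 + 1465.3·2.27 + 147.44·2.27
T ≈ 19.42 °C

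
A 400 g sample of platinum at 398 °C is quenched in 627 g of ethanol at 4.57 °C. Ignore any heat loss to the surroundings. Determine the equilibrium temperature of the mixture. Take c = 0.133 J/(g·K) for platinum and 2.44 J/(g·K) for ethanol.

Heat gained plus heat lost sum to zero:
400×0.133×(T − 398) + 627×2.44×(T − 4.57) = 0
1583.1 T = 28165
T ≈ 17.79 °C

T_f ≈ 17.8 °C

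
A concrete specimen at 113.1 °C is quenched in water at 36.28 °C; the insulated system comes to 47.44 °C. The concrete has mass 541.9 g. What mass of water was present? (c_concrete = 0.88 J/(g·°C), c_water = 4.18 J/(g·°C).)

m ≈ 671 g

Net heat exchanged in the isolated system is zero:
541.9·0.88·(47.44 − 113.1) + m·4.18·(47.44 − 36.28) = 0
46.65 m = 31311
m = 31311/46.65 ≈ 671.2 g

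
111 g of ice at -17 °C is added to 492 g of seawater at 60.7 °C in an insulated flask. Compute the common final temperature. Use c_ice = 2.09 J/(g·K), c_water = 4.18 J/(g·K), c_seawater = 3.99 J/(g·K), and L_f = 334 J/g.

Energy conservation, ΣQ = 0:
warm ice to 0 °C: 111·2.09·(0 − (-17)) = 3943.8
  latent heat to melt: 111·334 = 37074
  meltwater 0→T: 111·4.18·T = 463.98 T
  seawater cools: 492·3.99·(T − 60.7) = 1963.1(T − 60.7)
2427.1 T = 119159 − 41018 = 78141
T ≈ 32.20 °C — above 0 °C, consistent with complete melting.

T_f ≈ 32.2 °C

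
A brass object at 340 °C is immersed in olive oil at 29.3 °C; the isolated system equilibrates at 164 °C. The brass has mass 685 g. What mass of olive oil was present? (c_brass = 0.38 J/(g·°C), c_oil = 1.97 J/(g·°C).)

m ≈ 173 g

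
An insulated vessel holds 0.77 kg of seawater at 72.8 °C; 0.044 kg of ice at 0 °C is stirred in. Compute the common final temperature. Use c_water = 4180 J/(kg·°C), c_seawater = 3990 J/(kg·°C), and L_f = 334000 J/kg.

T_f ≈ 64.2 °C

Energy conservation, ΣQ = 0:
fusion: m_ice L_f = 0.044×334000 = 14696; meltwater 0→T: 0.044×4180×T = 183.92 T; seawater cools: 0.77×3990×(T − 72.8) = 3072.3(T − 72.8)
3256.2 T = 223663 − 14696 = 208967
T ≈ 64.17 °C — above 0 °C, consistent with complete melting.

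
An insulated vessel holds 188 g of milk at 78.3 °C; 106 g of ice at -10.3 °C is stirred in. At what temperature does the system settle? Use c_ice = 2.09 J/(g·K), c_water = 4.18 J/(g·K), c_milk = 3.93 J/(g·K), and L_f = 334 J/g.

Taking heat into each body as positive, Σ m c ΔT = 0:
warm ice to 0 °C: 106·2.09·(0 − (-10.3)) = 2281.9
  fusion: m_ice L_f = 106·334 = 35404
  meltwater 0→T: 106·4.18·T = 443.08 T
  milk cools: 188·3.93·(T − 78.3) = 738.84(T − 78.3)
1181.9 T = 57851 − 37686 = 20165
T ≈ 17.06 °C (positive, so assuming full melt was valid).

T_f ≈ 17.1 °C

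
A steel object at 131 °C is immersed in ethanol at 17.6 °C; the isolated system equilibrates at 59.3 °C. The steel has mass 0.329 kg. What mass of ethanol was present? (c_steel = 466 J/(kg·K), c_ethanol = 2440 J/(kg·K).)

m ≈ 0.108 kg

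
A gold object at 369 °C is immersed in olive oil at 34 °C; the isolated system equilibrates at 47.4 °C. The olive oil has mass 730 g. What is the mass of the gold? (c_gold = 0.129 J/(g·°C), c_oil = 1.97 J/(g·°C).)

m ≈ 465 g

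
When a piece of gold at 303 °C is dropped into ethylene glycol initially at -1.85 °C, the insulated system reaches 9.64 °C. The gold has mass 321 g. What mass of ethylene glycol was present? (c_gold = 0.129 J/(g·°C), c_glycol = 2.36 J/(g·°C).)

m ≈ 448 g

Net heat exchanged in the isolated system is zero:
321×0.129×(9.64 − 303) + m×2.36×(9.64 − (-1.85)) = 0
27.12 m = 12148
m = 12148/27.12 ≈ 448 g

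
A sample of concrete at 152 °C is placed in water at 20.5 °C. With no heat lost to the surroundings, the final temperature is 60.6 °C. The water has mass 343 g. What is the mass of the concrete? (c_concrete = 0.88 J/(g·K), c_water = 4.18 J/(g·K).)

Heat lost by the concrete = heat gained by the water:
m·0.88·(152 − 60.6) = 343·4.18·(60.6 − 20.5)
80.43 m = 57493  ⇒  m ≈ 714.8 g

m ≈ 715 g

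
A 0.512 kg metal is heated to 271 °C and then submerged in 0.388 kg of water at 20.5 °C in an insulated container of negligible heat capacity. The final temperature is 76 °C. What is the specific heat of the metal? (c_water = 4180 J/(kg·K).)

Energy conservation, ΣQ = 0:
0.512×c×(76 − 271) + 0.388×4180×(76 − 20.5) = 0
-99.84 c = -90012
c = -90012/-99.84 ≈ 901.6 J/(kg·K)

c ≈ 902 J/(kg·K)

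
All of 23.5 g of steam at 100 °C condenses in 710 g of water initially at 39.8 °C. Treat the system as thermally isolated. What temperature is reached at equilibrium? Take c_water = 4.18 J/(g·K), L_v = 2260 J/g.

Taking heat into each body as positive, Σ m c ΔT = 0:
latent heat released on condensation: 23.5·2260 = 53110; condensate cools 100→T: 23.5·4.18·(T − 100) = 98.23(T − 100); original water: 2967.8(T − 39.8)
3066 T = 53110 + 9823 + 118118 = 181051
T ≈ 59.05 °C — below 100 °C, confirming all the steam condensed.

T_f ≈ 59.1 °C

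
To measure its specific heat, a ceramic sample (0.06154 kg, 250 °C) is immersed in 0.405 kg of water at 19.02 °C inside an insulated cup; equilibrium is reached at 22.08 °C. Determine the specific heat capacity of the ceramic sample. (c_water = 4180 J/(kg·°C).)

c ≈ 369 J/(kg·°C)

Energy conservation, ΣQ = 0:
0.06154×c×(22.08 − 250) + 0.405×4180×(22.08 − 19.02) = 0
-14.03 c = -5180.3
c = -5180.3/-14.03 ≈ 369.3 J/(kg·°C)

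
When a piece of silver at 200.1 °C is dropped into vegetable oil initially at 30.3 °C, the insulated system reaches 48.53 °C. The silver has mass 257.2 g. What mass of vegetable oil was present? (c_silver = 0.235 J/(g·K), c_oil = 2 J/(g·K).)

Setting the total heat transfer to zero:
257.2·0.235·(48.53 − 200.1) + m·2·(48.53 − 30.3) = 0
36.46 m = 9161.2
m = 9161.2/36.46 ≈ 251.3 g

m ≈ 251 g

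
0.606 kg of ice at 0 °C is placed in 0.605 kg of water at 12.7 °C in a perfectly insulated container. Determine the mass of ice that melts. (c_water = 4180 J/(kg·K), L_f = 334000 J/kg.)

m_melted ≈ 0.0962 kg

Heat available from the water dropping to 0 °C: 0.605·4180·12.7 = 32117 J.
Fully melting the ice requires m_ice L_f = 0.606·334000 = 202404 J.
Since 32117 < 202404 J, not all the ice melts; equilibrium is at 0 °C.
m_melted·334000 = 32117  ⇒  m_melted ≈ 0.09616 kg.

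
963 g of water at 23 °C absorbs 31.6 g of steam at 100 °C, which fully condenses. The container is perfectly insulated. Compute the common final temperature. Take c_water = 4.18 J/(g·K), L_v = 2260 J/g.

T_f ≈ 42.6 °C

Taking heat into each body as positive, Σ m c ΔT = 0:
steam→water at 100 °C releases m L_v = 31.6×2260 = 71416
  condensed water 100 °C→T: 132.09(T − 100)
  water warms: 963×4.18×(T − 23) = 4025.3(T − 23)
4157.4 T = 71416 + 13209 + 92583 = 177208
T ≈ 42.62 °C (< 100 °C, so full condensation is consistent).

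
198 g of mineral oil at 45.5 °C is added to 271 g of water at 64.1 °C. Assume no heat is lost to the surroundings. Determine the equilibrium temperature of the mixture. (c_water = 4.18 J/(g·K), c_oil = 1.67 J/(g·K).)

T_f = Σ m_i c_i T_i / Σ m_i c_i:
T_f = (1132.8*64.1 + 330.66*45.5) / (1132.8 + 330.66)
    = 87656 / 1463.4 ≈ 59.90 °C

T_f ≈ 59.9 °C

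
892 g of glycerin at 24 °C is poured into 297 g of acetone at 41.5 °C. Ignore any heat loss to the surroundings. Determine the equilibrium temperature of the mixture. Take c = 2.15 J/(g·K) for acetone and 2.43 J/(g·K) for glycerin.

T_f ≈ 28.0 °C

Set heat shed by the hot body equal to heat absorbed by the cold body:
297·2.15·(41.5 − T) = 892·2.43·(T − 24)
638.55(41.5 − T) = 2167.6(T − 24)
2806.1 T = 78521  ⇒  T ≈ 27.98 °C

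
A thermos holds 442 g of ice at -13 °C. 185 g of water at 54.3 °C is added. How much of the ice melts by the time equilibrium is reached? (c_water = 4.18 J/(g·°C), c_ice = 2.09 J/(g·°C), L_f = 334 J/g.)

m_melted ≈ 89.8 g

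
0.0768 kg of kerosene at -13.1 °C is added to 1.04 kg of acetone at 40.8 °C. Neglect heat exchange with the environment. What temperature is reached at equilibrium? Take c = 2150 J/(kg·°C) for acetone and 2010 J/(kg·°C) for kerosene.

T_f ≈ 37.3 °C

Let T be the final temperature. ΣQ_i = 0:
1.04*2150*(T − 40.8) + 0.0768*2010*(T − (-13.1)) = 0
2236(T − 40.8) + 154.37(T − (-13.1)) = 0
2390.4 T = 89207
T ≈ 37.32 °C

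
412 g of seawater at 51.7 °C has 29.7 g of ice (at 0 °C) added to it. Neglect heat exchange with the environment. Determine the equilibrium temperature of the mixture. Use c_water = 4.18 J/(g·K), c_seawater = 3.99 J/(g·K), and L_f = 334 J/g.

T_f ≈ 42.5 °C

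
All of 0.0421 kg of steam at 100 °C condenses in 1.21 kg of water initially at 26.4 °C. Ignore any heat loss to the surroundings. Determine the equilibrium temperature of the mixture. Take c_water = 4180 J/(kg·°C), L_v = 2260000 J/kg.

T_f ≈ 47.1 °C

Setting the total heat transfer to zero:
latent heat released on condensation: 0.0421×2260000 = 95146
  condensate cools 100→T: 0.0421×4180×(T − 100) = 175.98(T − 100)
  water warms: 1.21×4180×(T − 26.4) = 5057.8(T − 26.4)
5233.8 T = 95146 + 17598 + 133526 = 246270
T ≈ 47.05 °C, under the boiling point, so the assumption holds.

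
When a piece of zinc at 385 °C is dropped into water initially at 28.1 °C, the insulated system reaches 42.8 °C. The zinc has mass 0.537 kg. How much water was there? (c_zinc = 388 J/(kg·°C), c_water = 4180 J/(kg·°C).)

Energy conservation, ΣQ = 0:
0.537×388×(42.8 − 385) + m×4180×(42.8 − 28.1) = 0
61446 m = 71299
m = 71299/61446 ≈ 1.16 kg

m ≈ 1.16 kg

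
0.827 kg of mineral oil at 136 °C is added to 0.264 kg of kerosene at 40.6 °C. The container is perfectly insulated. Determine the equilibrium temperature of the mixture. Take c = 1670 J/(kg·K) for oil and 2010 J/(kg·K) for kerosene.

T_f ≈ 109.5 °C

Let T be the final temperature. ΣQ_i = 0:
0.827×1670×(T − 136) + 0.264×2010×(T − 40.6) = 0
1381.1(T − 136) + 530.64(T − 40.6) = 0
1911.7 T = 209372
T ≈ 109.52 °C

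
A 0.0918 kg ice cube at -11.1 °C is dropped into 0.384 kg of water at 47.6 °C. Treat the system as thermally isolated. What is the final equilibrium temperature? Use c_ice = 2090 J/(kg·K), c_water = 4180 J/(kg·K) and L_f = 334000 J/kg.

T_f ≈ 21.9 °C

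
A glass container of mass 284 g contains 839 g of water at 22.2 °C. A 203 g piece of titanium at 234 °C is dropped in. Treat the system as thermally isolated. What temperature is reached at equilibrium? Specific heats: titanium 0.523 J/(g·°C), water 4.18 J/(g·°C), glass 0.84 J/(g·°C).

T_f ≈ 28.0 °C

Net heat exchanged in the isolated system is zero:
203*0.523*(T − 234) + 839*4.18*(T − 22.2) + 284*0.84*(T − 22.2) = 0
106.17(T − 234) + 3507(T − 22.2) + 238.56(T − 22.2) = 0
(106.17 + 3507 + 238.56) T = 106.17*234 + 3507*22.2 + 238.56*22.2
T = 107995 / 3851.7 = 28 °C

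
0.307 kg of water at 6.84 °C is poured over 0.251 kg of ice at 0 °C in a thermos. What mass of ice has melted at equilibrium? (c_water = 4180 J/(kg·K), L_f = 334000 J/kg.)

Heat available from the water dropping to 0 °C: 0.307×4180×6.84 = 8777.5 J.
To melt every bit of ice: 0.251×334000 = 83834 J.
That's not enough to melt it all — equilibrium is at 0 °C with ice remaining.
m_melt = 8777.5 / L_f = 0.02628 kg.

m_melted ≈ 0.0263 kg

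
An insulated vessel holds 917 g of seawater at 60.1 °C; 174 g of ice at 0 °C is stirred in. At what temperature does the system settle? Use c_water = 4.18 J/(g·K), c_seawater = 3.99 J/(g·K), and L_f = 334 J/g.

T_f ≈ 36.9 °C

Conservation of energy gives ΣQ = 0:
melt ice: 174·334 = 58116
  meltwater 0→T: 174·4.18·T = 727.32 T
  seawater cools: 917·3.99·(T − 60.1) = 3658.8(T − 60.1)
4386.2 T = 219896 − 58116 = 161780
T ≈ 36.88 °C (positive, so assuming full melt was valid).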